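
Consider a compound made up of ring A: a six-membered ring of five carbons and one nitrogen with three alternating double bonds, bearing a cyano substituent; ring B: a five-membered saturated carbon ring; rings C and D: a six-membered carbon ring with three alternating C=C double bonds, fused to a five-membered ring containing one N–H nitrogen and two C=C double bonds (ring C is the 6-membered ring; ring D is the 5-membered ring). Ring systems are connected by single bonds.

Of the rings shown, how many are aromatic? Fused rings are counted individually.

Ring A is planar and fully conjugated; 3 ring double bonds give 6 π electrons. Since 6 = 4n+2 (n=1), ring A is aromatic (pyridine).
Ring B has only sp³ atoms, so it is not fully conjugated — not aromatic (cyclopentane).
Rings C and D form a fused bicyclic system (with one N–H) with 9 sp² atoms and 10 π electrons from ring double bonds plus a heteroatom lone pair. 10 = 4(2)+2, so the system is aromatic and both rings count as aromatic (indole).
Aromatic: A, C, D. Total: 3.

3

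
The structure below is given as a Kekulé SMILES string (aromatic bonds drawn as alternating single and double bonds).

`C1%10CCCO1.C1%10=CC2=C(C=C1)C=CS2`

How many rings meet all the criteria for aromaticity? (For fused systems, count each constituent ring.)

2

The SMILES encodes a five-membered saturated ring of four carbons and one oxygen; a six-membered carbon ring with three alternating C=C double bonds, fused to a five-membered ring containing one sulfur and two C=C double bonds.
The 5-membered ring with one oxygen has only sp³ atoms, so it is not fully conjugated — not aromatic (tetrahydrofuran).
The fused 6/5-membered bicyclic (with one sulfur) is a single π system with 9 sp² atoms and 10 π electrons from ring double bonds plus a heteroatom lone pair. 10 = 4(2)+2, so the system is aromatic and both rings count as aromatic (benzothiophene).
2 of the 3 rings are aromatic. Total: 2.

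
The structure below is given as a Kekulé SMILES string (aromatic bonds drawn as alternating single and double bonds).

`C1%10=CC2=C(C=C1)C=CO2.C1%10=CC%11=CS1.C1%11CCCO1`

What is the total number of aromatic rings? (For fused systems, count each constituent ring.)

3

The SMILES encodes a six-membered carbon ring with three alternating C=C double bonds, fused to a five-membered ring containing one oxygen and two C=C double bonds; a five-membered ring of four carbons and one sulfur, with two C=C double bonds; a five-membered saturated ring of four carbons and one oxygen.
The fused 6/5-membered bicyclic (with one oxygen) is a single π system with 9 sp² atoms and 10 π electrons from ring double bonds plus a heteroatom lone pair. 10 = 4(2)+2, so the system is aromatic and both rings count as aromatic (benzofuran).
The 5-membered ring with one sulfur is fully conjugated (every ring atom contributes a p orbital); 2 ring double bonds (4 π electrons) plus a heteroatom lone pair (2) give 6 π electrons. That satisfies 4n+2 with n=1, so it is aromatic (thiophene).
The 5-membered ring with one oxygen has only sp³ atoms, so it is not fully conjugated — not aromatic (tetrahydrofuran).
3 of the 4 rings are aromatic. Total: 3.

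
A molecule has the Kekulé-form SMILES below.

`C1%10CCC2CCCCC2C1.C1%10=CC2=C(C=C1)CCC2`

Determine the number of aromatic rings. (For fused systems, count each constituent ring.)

The SMILES encodes two fused six-membered saturated carbon rings; a six-membered carbon ring with three alternating C=C double bonds, fused to a saturated five-membered carbon ring.
The 6-membered ring has only sp³ atoms, so it is not fully conjugated — not aromatic (cyclohexane ring).
The second 6-membered ring has only sp³ atoms, so it is not fully conjugated — not aromatic (cyclohexane ring).
The third 6-membered ring is fully conjugated (every ring atom contributes a p orbital); 3 ring double bonds give 6 π electrons. Since 6 = 4n+2 (n=1), it is aromatic (benzene ring).
The 5-membered ring has three sp³ carbons, so it is not fully conjugated — not aromatic (cyclopentane ring).
1 of the 4 rings is aromatic. Total: 1.

1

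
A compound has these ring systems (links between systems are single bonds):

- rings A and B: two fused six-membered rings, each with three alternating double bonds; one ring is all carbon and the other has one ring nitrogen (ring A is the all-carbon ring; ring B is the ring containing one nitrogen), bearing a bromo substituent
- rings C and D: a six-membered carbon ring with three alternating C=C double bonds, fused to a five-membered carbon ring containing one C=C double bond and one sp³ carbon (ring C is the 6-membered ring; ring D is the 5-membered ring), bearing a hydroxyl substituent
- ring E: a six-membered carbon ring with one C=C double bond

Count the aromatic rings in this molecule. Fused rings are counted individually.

Rings A and B form a fused bicyclic system (with one nitrogen) with 10 sp² atoms and 10 π electrons from ring double bonds. 10 = 4(2)+2, so the system is aromatic and both rings count as aromatic (quinoline).
Ring C is planar and fully conjugated; 3 ring double bonds give 6 π electrons. 6 = 4(1)+2, so ring C is aromatic (benzene ring).
Ring D has one sp³ carbon, so it is not fully conjugated — not aromatic (cyclopentene ring).
Ring E has four sp³ carbons, so it is not fully conjugated — not aromatic (cyclohexene).
Aromatic: A, B, C. Total: 3.

3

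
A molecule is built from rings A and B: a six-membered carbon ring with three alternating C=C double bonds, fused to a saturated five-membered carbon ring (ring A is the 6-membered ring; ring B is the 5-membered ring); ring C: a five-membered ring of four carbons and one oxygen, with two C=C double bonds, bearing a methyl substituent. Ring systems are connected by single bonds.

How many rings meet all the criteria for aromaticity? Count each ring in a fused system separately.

Ring A is planar and fully conjugated; 3 ring double bonds give 6 π electrons. 6 = 4(1)+2, so ring A is aromatic (benzene ring).
Ring B has three sp³ carbons, so it is not fully conjugated — not aromatic (cyclopentane ring).
Ring C is fully conjugated (every ring atom contributes a p orbital); 2 ring double bonds (4 π electrons) plus a heteroatom lone pair (2) give 6 π electrons. Since 6 = 4n+2 (n=1), ring C is aromatic (furan).
Aromatic: A, C. Total: 2.

2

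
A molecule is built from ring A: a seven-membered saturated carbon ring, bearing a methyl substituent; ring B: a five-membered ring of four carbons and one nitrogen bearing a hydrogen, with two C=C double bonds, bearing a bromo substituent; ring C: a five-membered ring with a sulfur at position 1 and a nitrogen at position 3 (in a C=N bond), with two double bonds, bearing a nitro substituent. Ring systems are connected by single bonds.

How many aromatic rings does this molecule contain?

Ring A has only sp³ atoms, so it is not fully conjugated — not aromatic (cycloheptane).
Ring B has a continuous p-orbital overlap around the ring; 2 ring double bonds (4 π electrons) plus a heteroatom lone pair (2) give 6 π electrons. Since 6 = 4n+2 (n=1), ring B is aromatic (pyrrole).
Ring C is fully conjugated (every ring atom contributes a p orbital); 2 ring double bonds (4 π electrons) plus a heteroatom lone pair (2) give 6 π electrons. 6 = 4(1)+2, so ring C is aromatic (thiazole).
Aromatic: B, C. Total: 2.

2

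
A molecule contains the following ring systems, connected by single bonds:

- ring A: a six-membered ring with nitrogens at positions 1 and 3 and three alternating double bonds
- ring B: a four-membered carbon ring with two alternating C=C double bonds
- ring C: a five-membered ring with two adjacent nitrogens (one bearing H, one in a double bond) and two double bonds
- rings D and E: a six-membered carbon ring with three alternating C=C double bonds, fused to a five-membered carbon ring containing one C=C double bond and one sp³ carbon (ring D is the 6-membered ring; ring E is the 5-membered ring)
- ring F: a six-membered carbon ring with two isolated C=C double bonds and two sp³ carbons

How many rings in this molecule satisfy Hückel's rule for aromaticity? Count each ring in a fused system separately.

3

Ring A is fully conjugated (every ring atom contributes a p orbital); 3 ring double bonds give 6 π electrons. 6 = 4(1)+2, so ring A is aromatic (pyrimidine).
Ring B has only sp² ring atoms; a planar conformation would have a fully conjugated π system of 4 electrons. But 4 = 4(1), which is 4n not 4n+2, so ring B is not aromatic (cyclobutadiene) — cyclobutadiene is antiaromatic and distorts to a rectangle.
Ring C is planar and fully conjugated; 2 ring double bonds (4 π electrons) plus a heteroatom lone pair (2) give 6 π electrons. That satisfies 4n+2 with n=1, so ring C is aromatic (pyrazole).
Ring D is planar and fully conjugated; 3 ring double bonds give 6 π electrons. That satisfies 4n+2 with n=1, so ring D is aromatic (benzene ring).
Ring E has one sp³ carbon, so it is not fully conjugated — not aromatic (cyclopentene ring).
Ring F has two sp³ carbons, so it is not fully conjugated — not aromatic (1,4-cyclohexadiene).
Aromatic: A, C, D. Total: 3.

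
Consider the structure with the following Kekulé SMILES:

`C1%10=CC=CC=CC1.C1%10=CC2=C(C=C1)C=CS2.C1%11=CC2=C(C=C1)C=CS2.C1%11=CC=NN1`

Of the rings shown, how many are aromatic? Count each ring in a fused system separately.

The SMILES encodes a seven-membered carbon ring with three C=C double bonds and one sp³ carbon; a six-membered carbon ring with three alternating C=C double bonds, fused to a five-membered ring containing one sulfur and two C=C double bonds; a six-membered carbon ring with three alternating C=C double bonds, fused to a five-membered ring containing one sulfur and two C=C double bonds; a five-membered ring with two adjacent nitrogens (one bearing H, one in a double bond) and two double bonds.
The 7-membered ring has one sp³ carbon, so it is not fully conjugated — not aromatic (cycloheptatriene).
The fused 6/5-membered bicyclic (with one sulfur) is a single π system with 9 sp² atoms and 10 π electrons from ring double bonds plus a heteroatom lone pair. 10 = 4(2)+2, so the system is aromatic and both rings count as aromatic (benzothiophene).
The fused 6/5-membered bicyclic (with one sulfur) is a single π system with 9 sp² atoms and 10 π electrons from ring double bonds plus a heteroatom lone pair. 10 = 4(2)+2, so the system is aromatic and both rings count as aromatic (benzothiophene).
The 5-membered ring with two adjacent nitrogens (one N–H, one =N–) has a continuous p-orbital overlap around the ring; 2 ring double bonds (4 π electrons) plus a heteroatom lone pair (2) give 6 π electrons. 6 = 4(1)+2, so it is aromatic (pyrazole).
5 of the 6 rings are aromatic. Total: 5.

5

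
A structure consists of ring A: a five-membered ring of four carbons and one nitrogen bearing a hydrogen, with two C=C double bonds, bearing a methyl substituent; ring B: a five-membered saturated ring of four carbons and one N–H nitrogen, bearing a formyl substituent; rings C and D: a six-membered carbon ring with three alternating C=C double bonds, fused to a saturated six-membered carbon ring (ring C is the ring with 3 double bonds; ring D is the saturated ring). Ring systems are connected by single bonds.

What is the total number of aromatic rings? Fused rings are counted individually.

2

Ring A is planar and fully conjugated; 2 ring double bonds (4 π electrons) plus a heteroatom lone pair (2) give 6 π electrons. Since 6 = 4n+2 (n=1), ring A is aromatic (pyrrole).
Ring B has only sp³ atoms, so it is not fully conjugated — not aromatic (pyrrolidine).
Ring C has a continuous p-orbital overlap around the ring; 3 ring double bonds give 6 π electrons. 6 = 4(1)+2, so ring C is aromatic (benzene ring).
Ring D has four sp³ carbons, so it is not fully conjugated — not aromatic (cyclohexane ring).
Aromatic: A, C. Total: 2.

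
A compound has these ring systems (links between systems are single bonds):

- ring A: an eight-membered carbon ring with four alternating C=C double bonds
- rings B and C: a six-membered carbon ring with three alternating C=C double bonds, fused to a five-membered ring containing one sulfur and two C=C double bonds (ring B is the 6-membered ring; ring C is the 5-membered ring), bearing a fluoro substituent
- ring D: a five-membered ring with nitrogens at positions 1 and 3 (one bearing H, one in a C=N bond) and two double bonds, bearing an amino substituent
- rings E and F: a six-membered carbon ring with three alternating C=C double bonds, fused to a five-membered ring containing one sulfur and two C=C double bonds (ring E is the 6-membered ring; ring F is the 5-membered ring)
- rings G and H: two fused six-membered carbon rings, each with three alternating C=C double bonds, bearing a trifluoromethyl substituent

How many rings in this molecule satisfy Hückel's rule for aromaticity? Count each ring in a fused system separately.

Ring A has only sp² ring atoms; a planar conformation would have a fully conjugated π system of 8 electrons. But 8 = 4(2), which is 4n not 4n+2, so ring A is not aromatic (cyclooctatetraene) — cyclooctatetraene distorts into a non-planar tub to avoid antiaromaticity.
Rings B and C form a fused bicyclic system (with one sulfur) with 9 sp² atoms and 10 π electrons from ring double bonds plus a heteroatom lone pair. 10 = 4(2)+2, so the system is aromatic and both rings count as aromatic (benzothiophene).
Ring D has a continuous p-orbital overlap around the ring; 2 ring double bonds (4 π electrons) plus a heteroatom lone pair (2) give 6 π electrons. Since 6 = 4n+2 (n=1), ring D is aromatic (imidazole).
Rings E and F form a fused bicyclic system (with one sulfur) with 9 sp² atoms and 10 π electrons from ring double bonds plus a heteroatom lone pair. 10 = 4(2)+2, so the system is aromatic and both rings count as aromatic (benzothiophene).
Rings G and H form a fused bicyclic system with 10 sp² atoms and 10 π electrons from ring double bonds. 10 = 4(2)+2, so the system is aromatic and both rings count as aromatic (naphthalene).
Aromatic: B, C, D, E, F, G, H. Total: 7.

7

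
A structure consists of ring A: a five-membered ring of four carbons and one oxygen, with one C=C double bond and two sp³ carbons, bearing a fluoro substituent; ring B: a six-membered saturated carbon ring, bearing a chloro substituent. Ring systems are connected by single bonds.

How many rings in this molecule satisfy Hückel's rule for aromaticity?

0

Ring A has two sp³ carbons, so it is not fully conjugated — not aromatic (2,3-dihydrofuran).
Ring B has only sp³ atoms, so it is not fully conjugated — not aromatic (cyclohexane).
No ring is aromatic. Total: 0.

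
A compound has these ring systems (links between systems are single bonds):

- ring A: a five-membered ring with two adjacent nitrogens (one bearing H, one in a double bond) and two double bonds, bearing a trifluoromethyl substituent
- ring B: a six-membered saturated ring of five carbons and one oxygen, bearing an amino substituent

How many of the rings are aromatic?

Ring A is planar and fully conjugated; 2 ring double bonds (4 π electrons) plus a heteroatom lone pair (2) give 6 π electrons. 6 = 4(1)+2, so ring A is aromatic (pyrazole).
Ring B has only sp³ atoms, so it is not fully conjugated — not aromatic (tetrahydropyran).
Aromatic: A. Total: 1.

1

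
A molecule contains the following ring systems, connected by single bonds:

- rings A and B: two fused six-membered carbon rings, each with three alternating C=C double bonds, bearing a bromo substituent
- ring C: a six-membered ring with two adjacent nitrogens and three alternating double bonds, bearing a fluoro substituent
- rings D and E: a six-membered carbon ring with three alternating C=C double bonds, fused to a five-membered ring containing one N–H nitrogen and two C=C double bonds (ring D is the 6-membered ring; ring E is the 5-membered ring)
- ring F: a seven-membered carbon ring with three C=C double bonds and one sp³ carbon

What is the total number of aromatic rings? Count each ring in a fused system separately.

Rings A and B form a fused bicyclic system with 10 sp² atoms and 10 π electrons from ring double bonds. 10 = 4(2)+2, so the system is aromatic and both rings count as aromatic (naphthalene).
Ring C is planar and fully conjugated; 3 ring double bonds give 6 π electrons. That satisfies 4n+2 with n=1, so ring C is aromatic (pyridazine).
Rings D and E form a fused bicyclic system (with one N–H) with 9 sp² atoms and 10 π electrons from ring double bonds plus a heteroatom lone pair. 10 = 4(2)+2, so the system is aromatic and both rings count as aromatic (indole).
Ring F has one sp³ carbon, so it is not fully conjugated — not aromatic (cycloheptatriene).
Aromatic: A, B, C, D, E. Total: 5.

5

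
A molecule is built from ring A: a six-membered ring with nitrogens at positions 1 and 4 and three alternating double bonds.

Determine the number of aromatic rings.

Ring A is planar and fully conjugated; 3 ring double bonds give 6 π electrons. Since 6 = 4n+2 (n=1), ring A is aromatic (pyrazine).

1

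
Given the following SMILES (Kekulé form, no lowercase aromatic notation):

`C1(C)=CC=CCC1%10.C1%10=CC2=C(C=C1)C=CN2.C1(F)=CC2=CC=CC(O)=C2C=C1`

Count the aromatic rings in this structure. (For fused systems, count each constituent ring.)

4

The SMILES encodes a six-membered carbon ring with two conjugated C=C double bonds and two sp³ carbons; a six-membered carbon ring with three alternating C=C double bonds, fused to a five-membered ring containing one N–H nitrogen and two C=C double bonds; two fused six-membered carbon rings, each with three alternating C=C double bonds.
The 6-membered ring has two sp³ carbons, so it is not fully conjugated — not aromatic (1,3-cyclohexadiene).
The fused 6/5-membered bicyclic (with one N–H) is a single π system with 9 sp² atoms and 10 π electrons from ring double bonds plus a heteroatom lone pair. 10 = 4(2)+2, so the system is aromatic and both rings count as aromatic (indole).
The fused 6/6-membered bicyclic is a single π system with 10 sp² atoms and 10 π electrons from ring double bonds. 10 = 4(2)+2, so the system is aromatic and both rings count as aromatic (naphthalene).
4 of the 5 rings are aromatic. Total: 4.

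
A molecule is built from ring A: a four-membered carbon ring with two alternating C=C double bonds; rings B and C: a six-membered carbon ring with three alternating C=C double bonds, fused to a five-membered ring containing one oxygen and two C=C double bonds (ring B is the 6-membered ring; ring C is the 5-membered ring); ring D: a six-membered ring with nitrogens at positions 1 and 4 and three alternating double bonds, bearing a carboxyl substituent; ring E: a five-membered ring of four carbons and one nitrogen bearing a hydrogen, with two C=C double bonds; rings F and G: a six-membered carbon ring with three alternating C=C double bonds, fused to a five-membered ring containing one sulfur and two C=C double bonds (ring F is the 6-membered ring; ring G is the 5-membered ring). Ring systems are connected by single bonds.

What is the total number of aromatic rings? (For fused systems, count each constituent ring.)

Ring A has only sp² ring atoms; a planar conformation would have a fully conjugated π system of 4 electrons. But 4 = 4(1), which is 4n not 4n+2, so ring A is not aromatic (cyclobutadiene) — cyclobutadiene is antiaromatic and distorts to a rectangle.
Rings B and C form a fused bicyclic system (with one oxygen) with 9 sp² atoms and 10 π electrons from ring double bonds plus a heteroatom lone pair. 10 = 4(2)+2, so the system is aromatic and both rings count as aromatic (benzofuran).
Ring D is planar and fully conjugated; 3 ring double bonds give 6 π electrons. That satisfies 4n+2 with n=1, so ring D is aromatic (pyrazine).
Ring E is planar and fully conjugated; 2 ring double bonds (4 π electrons) plus a heteroatom lone pair (2) give 6 π electrons. Since 6 = 4n+2 (n=1), ring E is aromatic (pyrrole).
Rings F and G form a fused bicyclic system (with one sulfur) with 9 sp² atoms and 10 π electrons from ring double bonds plus a heteroatom lone pair. 10 = 4(2)+2, so the system is aromatic and both rings count as aromatic (benzothiophene).
Aromatic: B, C, D, E, F, G. Total: 6.

6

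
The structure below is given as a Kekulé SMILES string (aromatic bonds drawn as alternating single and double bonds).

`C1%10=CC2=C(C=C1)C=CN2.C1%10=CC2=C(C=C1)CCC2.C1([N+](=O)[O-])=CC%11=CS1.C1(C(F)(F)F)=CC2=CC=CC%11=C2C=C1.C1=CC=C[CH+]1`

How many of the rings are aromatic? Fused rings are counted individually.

The SMILES encodes a six-membered carbon ring with three alternating C=C double bonds, fused to a five-membered ring containing one N–H nitrogen and two C=C double bonds; a six-membered carbon ring with three alternating C=C double bonds, fused to a saturated five-membered carbon ring; a five-membered ring of four carbons and one sulfur, with two C=C double bonds; two fused six-membered carbon rings, each with three alternating C=C double bonds; a five-membered all-carbon ring bearing a positive charge on one carbon, with two C=C double bonds.
The fused 6/5-membered bicyclic (with one N–H) is a single π system with 9 sp² atoms and 10 π electrons from ring double bonds plus a heteroatom lone pair. 10 = 4(2)+2, so the system is aromatic and both rings count as aromatic (indole).
The 6-membered ring is fully conjugated (every ring atom contributes a p orbital); 3 ring double bonds give 6 π electrons. Since 6 = 4n+2 (n=1), it is aromatic (benzene ring).
The 5-membered ring has three sp³ carbons, so it is not fully conjugated — not aromatic (cyclopentane ring).
The 5-membered ring with one sulfur is fully conjugated (every ring atom contributes a p orbital); 2 ring double bonds (4 π electrons) plus a heteroatom lone pair (2) give 6 π electrons. Since 6 = 4n+2 (n=1), it is aromatic (thiophene).
The fused 6/6-membered bicyclic is a single π system with 10 sp² atoms and 10 π electrons from ring double bonds. 10 = 4(2)+2, so the system is aromatic and both rings count as aromatic (naphthalene).
The second 5-membered ring has only sp² ring atoms; a planar conformation would have a fully conjugated π system of 4 electrons. But 4 = 4(1), which is 4n not 4n+2, so it is not aromatic (cyclopentadienyl cation).
6 of the 8 rings are aromatic. Total: 6.

6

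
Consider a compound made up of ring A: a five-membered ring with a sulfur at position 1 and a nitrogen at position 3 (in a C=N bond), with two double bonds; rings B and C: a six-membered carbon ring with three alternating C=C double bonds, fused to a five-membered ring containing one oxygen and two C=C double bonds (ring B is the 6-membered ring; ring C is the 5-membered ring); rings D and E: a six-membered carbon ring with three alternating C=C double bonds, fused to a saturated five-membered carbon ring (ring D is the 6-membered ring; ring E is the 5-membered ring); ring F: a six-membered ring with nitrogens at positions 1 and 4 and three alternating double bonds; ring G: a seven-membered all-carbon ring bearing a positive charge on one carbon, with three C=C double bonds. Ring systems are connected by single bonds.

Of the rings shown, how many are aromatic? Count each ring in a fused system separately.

Ring A is planar and fully conjugated; 2 ring double bonds (4 π electrons) plus a heteroatom lone pair (2) give 6 π electrons. Since 6 = 4n+2 (n=1), ring A is aromatic (thiazole).
Rings B and C form a fused bicyclic system (with one oxygen) with 9 sp² atoms and 10 π electrons from ring double bonds plus a heteroatom lone pair. 10 = 4(2)+2, so the system is aromatic and both rings count as aromatic (benzofuran).
Ring D has a continuous p-orbital overlap around the ring; 3 ring double bonds give 6 π electrons. Since 6 = 4n+2 (n=1), ring D is aromatic (benzene ring).
Ring E has three sp³ carbons, so it is not fully conjugated — not aromatic (cyclopentane ring).
Ring F is planar and fully conjugated; 3 ring double bonds give 6 π electrons. 6 = 4(1)+2, so ring F is aromatic (pyrazine).
Ring G is planar and fully conjugated; 3 ring double bonds (6 π electrons) plus the carbocation's empty p orbital (0, but keeps the ring conjugated) give 6 π electrons. Since 6 = 4n+2 (n=1), ring G is aromatic (tropylium cation).
Aromatic: A, B, C, D, F, G. Total: 6.

6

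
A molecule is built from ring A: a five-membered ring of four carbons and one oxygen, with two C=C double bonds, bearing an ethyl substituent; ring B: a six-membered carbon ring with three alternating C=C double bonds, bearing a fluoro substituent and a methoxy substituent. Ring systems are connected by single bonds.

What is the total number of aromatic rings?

Ring A is planar and fully conjugated; 2 ring double bonds (4 π electrons) plus a heteroatom lone pair (2) give 6 π electrons. That satisfies 4n+2 with n=1, so ring A is aromatic (furan).
Ring B is planar and fully conjugated; 3 ring double bonds give 6 π electrons. 6 = 4(1)+2, so ring B is aromatic (benzene).
Aromatic: A, B. Total: 2.

2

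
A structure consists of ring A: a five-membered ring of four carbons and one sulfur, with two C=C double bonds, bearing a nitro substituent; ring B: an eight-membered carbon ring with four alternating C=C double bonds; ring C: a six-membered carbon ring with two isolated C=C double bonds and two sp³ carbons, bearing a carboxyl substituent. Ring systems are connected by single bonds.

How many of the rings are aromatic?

1

Ring A is planar and fully conjugated; 2 ring double bonds (4 π electrons) plus a heteroatom lone pair (2) give 6 π electrons. That satisfies 4n+2 with n=1, so ring A is aromatic (thiophene).
Ring B has only sp² ring atoms; a planar conformation would have a fully conjugated π system of 8 electrons. But 8 = 4(2), which is 4n not 4n+2, so ring B is not aromatic (cyclooctatetraene) — cyclooctatetraene distorts into a non-planar tub to avoid antiaromaticity.
Ring C has two sp³ carbons, so it is not fully conjugated — not aromatic (1,4-cyclohexadiene).
Aromatic: A. Total: 1.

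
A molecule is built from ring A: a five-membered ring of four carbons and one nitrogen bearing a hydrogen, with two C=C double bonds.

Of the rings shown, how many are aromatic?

Ring A is planar and fully conjugated; 2 ring double bonds (4 π electrons) plus a heteroatom lone pair (2) give 6 π electrons. That satisfies 4n+2 with n=1, so ring A is aromatic (pyrrole).

1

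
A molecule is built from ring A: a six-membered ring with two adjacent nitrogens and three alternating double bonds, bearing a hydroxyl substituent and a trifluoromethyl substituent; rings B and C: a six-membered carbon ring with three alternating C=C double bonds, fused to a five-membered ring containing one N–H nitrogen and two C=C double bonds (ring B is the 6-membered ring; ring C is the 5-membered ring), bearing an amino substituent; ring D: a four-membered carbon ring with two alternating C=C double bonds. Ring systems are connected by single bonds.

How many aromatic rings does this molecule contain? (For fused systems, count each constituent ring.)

Ring A is fully conjugated (every ring atom contributes a p orbital); 3 ring double bonds give 6 π electrons. Since 6 = 4n+2 (n=1), ring A is aromatic (pyridazine).
Rings B and C form a fused bicyclic system (with one N–H) with 9 sp² atoms and 10 π electrons from ring double bonds plus a heteroatom lone pair. 10 = 4(2)+2, so the system is aromatic and both rings count as aromatic (indole).
Ring D has only sp² ring atoms; a planar conformation would have a fully conjugated π system of 4 electrons. But 4 = 4(1), which is 4n not 4n+2, so ring D is not aromatic (cyclobutadiene) — cyclobutadiene is antiaromatic and distorts to a rectangle.
Aromatic: A, B, C. Total: 3.

3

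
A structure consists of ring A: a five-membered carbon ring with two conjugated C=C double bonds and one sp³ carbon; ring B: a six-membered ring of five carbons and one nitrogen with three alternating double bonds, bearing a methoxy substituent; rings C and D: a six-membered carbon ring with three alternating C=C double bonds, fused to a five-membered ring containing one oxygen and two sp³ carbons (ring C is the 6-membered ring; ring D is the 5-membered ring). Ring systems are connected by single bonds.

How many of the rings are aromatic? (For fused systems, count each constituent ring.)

2

Ring A has one sp³ carbon, so it is not fully conjugated — not aromatic (cyclopentadiene).
Ring B has a continuous p-orbital overlap around the ring; 3 ring double bonds give 6 π electrons. Since 6 = 4n+2 (n=1), ring B is aromatic (pyridine).
Ring C has a continuous p-orbital overlap around the ring; 3 ring double bonds give 6 π electrons. Since 6 = 4n+2 (n=1), ring C is aromatic (benzene ring).
Ring D has two sp³ carbons, so it is not fully conjugated — not aromatic (oxolane ring).
Aromatic: B, C. Total: 2.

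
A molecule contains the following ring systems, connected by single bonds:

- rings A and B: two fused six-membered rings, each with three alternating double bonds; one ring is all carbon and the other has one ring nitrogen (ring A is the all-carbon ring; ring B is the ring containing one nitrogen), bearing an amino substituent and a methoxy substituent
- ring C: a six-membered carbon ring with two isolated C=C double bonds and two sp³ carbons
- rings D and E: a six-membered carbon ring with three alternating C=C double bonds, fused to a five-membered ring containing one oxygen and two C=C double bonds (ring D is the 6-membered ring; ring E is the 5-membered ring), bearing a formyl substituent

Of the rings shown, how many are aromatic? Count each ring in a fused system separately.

4

Rings A and B form a fused bicyclic system (with one nitrogen) with 10 sp² atoms and 10 π electrons from ring double bonds. 10 = 4(2)+2, so the system is aromatic and both rings count as aromatic (quinoline).
Ring C has two sp³ carbons, so it is not fully conjugated — not aromatic (1,4-cyclohexadiene).
Rings D and E form a fused bicyclic system (with one oxygen) with 9 sp² atoms and 10 π electrons from ring double bonds plus a heteroatom lone pair. 10 = 4(2)+2, so the system is aromatic and both rings count as aromatic (benzofuran).
Aromatic: A, B, D, E. Total: 4.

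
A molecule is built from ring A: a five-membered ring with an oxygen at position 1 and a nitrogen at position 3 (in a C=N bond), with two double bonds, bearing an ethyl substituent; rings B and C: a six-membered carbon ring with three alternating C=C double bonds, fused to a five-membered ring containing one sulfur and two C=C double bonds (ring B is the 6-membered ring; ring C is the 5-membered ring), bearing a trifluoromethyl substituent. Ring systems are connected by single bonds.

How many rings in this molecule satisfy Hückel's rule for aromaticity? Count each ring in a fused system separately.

3

Ring A is planar and fully conjugated; 2 ring double bonds (4 π electrons) plus a heteroatom lone pair (2) give 6 π electrons. That satisfies 4n+2 with n=1, so ring A is aromatic (oxazole).
Rings B and C form a fused bicyclic system (with one sulfur) with 9 sp² atoms and 10 π electrons from ring double bonds plus a heteroatom lone pair. 10 = 4(2)+2, so the system is aromatic and both rings count as aromatic (benzothiophene).
Aromatic: A, B, C. Total: 3.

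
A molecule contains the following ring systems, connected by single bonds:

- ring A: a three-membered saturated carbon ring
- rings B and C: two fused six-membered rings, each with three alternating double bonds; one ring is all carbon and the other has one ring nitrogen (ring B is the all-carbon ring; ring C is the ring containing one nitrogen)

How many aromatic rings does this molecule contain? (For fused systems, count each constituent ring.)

Ring A has only sp³ atoms, so it is not fully conjugated — not aromatic (cyclopropane).
Rings B and C form a fused bicyclic system (with one nitrogen) with 10 sp² atoms and 10 π electrons from ring double bonds. 10 = 4(2)+2, so the system is aromatic and both rings count as aromatic (quinoline).
Aromatic: B, C. Total: 2.

2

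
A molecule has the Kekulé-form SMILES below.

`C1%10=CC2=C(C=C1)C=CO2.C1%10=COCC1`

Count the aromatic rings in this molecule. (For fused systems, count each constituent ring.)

2

The SMILES encodes a six-membered carbon ring with three alternating C=C double bonds, fused to a five-membered ring containing one oxygen and two C=C double bonds; a five-membered ring of four carbons and one oxygen, with one C=C double bond and two sp³ carbons.
The fused 6/5-membered bicyclic (with one oxygen) is a single π system with 9 sp² atoms and 10 π electrons from ring double bonds plus a heteroatom lone pair. 10 = 4(2)+2, so the system is aromatic and both rings count as aromatic (benzofuran).
The 5-membered ring with one oxygen has two sp³ carbons, so it is not fully conjugated — not aromatic (2,3-dihydrofuran).
2 of the 3 rings are aromatic. Total: 2.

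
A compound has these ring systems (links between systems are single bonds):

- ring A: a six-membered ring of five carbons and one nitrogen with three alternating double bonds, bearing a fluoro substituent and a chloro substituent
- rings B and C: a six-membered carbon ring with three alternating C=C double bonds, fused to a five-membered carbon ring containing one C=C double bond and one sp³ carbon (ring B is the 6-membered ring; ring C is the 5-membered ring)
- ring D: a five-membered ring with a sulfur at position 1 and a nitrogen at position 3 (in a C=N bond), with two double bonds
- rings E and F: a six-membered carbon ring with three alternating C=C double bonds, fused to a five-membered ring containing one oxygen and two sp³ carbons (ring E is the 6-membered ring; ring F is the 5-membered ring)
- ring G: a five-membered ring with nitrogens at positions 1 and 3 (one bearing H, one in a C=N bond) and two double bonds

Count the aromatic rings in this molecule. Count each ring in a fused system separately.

Ring A is planar and fully conjugated; 3 ring double bonds give 6 π electrons. 6 = 4(1)+2, so ring A is aromatic (pyridine).
Ring B is fully conjugated (every ring atom contributes a p orbital); 3 ring double bonds give 6 π electrons. Since 6 = 4n+2 (n=1), ring B is aromatic (benzene ring).
Ring C has one sp³ carbon, so it is not fully conjugated — not aromatic (cyclopentene ring).
Ring D has a continuous p-orbital overlap around the ring; 2 ring double bonds (4 π electrons) plus a heteroatom lone pair (2) give 6 π electrons. 6 = 4(1)+2, so ring D is aromatic (thiazole).
Ring E is fully conjugated (every ring atom contributes a p orbital); 3 ring double bonds give 6 π electrons. Since 6 = 4n+2 (n=1), ring E is aromatic (benzene ring).
Ring F has two sp³ carbons, so it is not fully conjugated — not aromatic (oxolane ring).
Ring G is planar and fully conjugated; 2 ring double bonds (4 π electrons) plus a heteroatom lone pair (2) give 6 π electrons. Since 6 = 4n+2 (n=1), ring G is aromatic (imidazole).
Aromatic: A, B, D, E, G. Total: 5.

5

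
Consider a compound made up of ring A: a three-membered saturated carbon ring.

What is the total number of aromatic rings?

0

Ring A has only sp³ atoms, so it is not fully conjugated — not aromatic (cyclopropane).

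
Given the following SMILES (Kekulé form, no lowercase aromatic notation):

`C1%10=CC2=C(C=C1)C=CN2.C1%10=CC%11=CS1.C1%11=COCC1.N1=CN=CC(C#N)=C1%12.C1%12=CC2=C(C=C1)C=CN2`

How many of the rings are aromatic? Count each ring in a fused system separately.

6

The SMILES encodes a six-membered carbon ring with three alternating C=C double bonds, fused to a five-membered ring containing one N–H nitrogen and two C=C double bonds; a five-membered ring of four carbons and one sulfur, with two C=C double bonds; a five-membered ring of four carbons and one oxygen, with one C=C double bond and two sp³ carbons; a six-membered ring with nitrogens at positions 1 and 3 and three alternating double bonds; a six-membered carbon ring with three alternating C=C double bonds, fused to a five-membered ring containing one N–H nitrogen and two C=C double bonds.
The fused 6/5-membered bicyclic (with one N–H) is a single π system with 9 sp² atoms and 10 π electrons from ring double bonds plus a heteroatom lone pair. 10 = 4(2)+2, so the system is aromatic and both rings count as aromatic (indole).
The 5-membered ring with one sulfur has a continuous p-orbital overlap around the ring; 2 ring double bonds (4 π electrons) plus a heteroatom lone pair (2) give 6 π electrons. That satisfies 4n+2 with n=1, so it is aromatic (thiophene).
The 5-membered ring with one oxygen has two sp³ carbons, so it is not fully conjugated — not aromatic (2,3-dihydrofuran).
The 6-membered ring with two nitrogens (1,3) is fully conjugated (every ring atom contributes a p orbital); 3 ring double bonds give 6 π electrons. Since 6 = 4n+2 (n=1), it is aromatic (pyrimidine).
The fused 6/5-membered bicyclic (with one N–H) is a single π system with 9 sp² atoms and 10 π electrons from ring double bonds plus a heteroatom lone pair. 10 = 4(2)+2, so the system is aromatic and both rings count as aromatic (indole).
6 of the 7 rings are aromatic. Total: 6.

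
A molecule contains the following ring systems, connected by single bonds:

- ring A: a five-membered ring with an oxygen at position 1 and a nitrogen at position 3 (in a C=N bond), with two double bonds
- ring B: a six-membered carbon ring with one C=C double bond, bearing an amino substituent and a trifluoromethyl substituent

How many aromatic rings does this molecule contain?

1

Ring A has a continuous p-orbital overlap around the ring; 2 ring double bonds (4 π electrons) plus a heteroatom lone pair (2) give 6 π electrons. That satisfies 4n+2 with n=1, so ring A is aromatic (oxazole).
Ring B has four sp³ carbons, so it is not fully conjugated — not aromatic (cyclohexene).
Aromatic: A. Total: 1.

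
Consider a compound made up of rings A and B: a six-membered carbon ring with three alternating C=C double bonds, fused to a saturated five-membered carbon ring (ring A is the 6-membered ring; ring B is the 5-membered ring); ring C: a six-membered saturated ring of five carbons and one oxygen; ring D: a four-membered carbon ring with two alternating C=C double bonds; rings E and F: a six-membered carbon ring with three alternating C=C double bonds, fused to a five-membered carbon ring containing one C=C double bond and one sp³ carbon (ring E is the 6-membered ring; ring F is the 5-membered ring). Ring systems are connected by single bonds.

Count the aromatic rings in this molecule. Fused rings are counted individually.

2

Ring A is planar and fully conjugated; 3 ring double bonds give 6 π electrons. 6 = 4(1)+2, so ring A is aromatic (benzene ring).
Ring B has three sp³ carbons, so it is not fully conjugated — not aromatic (cyclopentane ring).
Ring C has only sp³ atoms, so it is not fully conjugated — not aromatic (tetrahydropyran).
Ring D has only sp² ring atoms; a planar conformation would have a fully conjugated π system of 4 electrons. But 4 = 4(1), which is 4n not 4n+2, so ring D is not aromatic (cyclobutadiene) — cyclobutadiene is antiaromatic and distorts to a rectangle.
Ring E is fully conjugated (every ring atom contributes a p orbital); 3 ring double bonds give 6 π electrons. That satisfies 4n+2 with n=1, so ring E is aromatic (benzene ring).
Ring F has one sp³ carbon, so it is not fully conjugated — not aromatic (cyclopentene ring).
Aromatic: A, E. Total: 2.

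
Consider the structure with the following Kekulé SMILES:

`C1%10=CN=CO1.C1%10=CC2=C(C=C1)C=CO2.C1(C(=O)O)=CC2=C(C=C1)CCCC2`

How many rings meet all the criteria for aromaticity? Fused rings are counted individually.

The SMILES encodes a five-membered ring with an oxygen at position 1 and a nitrogen at position 3 (in a C=N bond), with two double bonds; a six-membered carbon ring with three alternating C=C double bonds, fused to a five-membered ring containing one oxygen and two C=C double bonds; a six-membered carbon ring with three alternating C=C double bonds, fused to a saturated six-membered carbon ring.
The 5-membered ring with one oxygen and one =N– is fully conjugated (every ring atom contributes a p orbital); 2 ring double bonds (4 π electrons) plus a heteroatom lone pair (2) give 6 π electrons. Since 6 = 4n+2 (n=1), it is aromatic (oxazole).
The fused 6/5-membered bicyclic (with one oxygen) is a single π system with 9 sp² atoms and 10 π electrons from ring double bonds plus a heteroatom lone pair. 10 = 4(2)+2, so the system is aromatic and both rings count as aromatic (benzofuran).
The 6-membered ring has a continuous p-orbital overlap around the ring; 3 ring double bonds give 6 π electrons. That satisfies 4n+2 with n=1, so it is aromatic (benzene ring).
The second 6-membered ring has four sp³ carbons, so it is not fully conjugated — not aromatic (cyclohexane ring).
4 of the 5 rings are aromatic. Total: 4.

4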